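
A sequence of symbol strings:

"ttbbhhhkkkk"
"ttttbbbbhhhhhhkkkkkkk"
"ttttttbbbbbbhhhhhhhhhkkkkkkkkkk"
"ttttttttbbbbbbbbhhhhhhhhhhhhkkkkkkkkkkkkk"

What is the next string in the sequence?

Term n consists of 2n t's, followed by 2n b's, followed by 3n h's, followed by 3n+1 k's (n = 1, 2, …).
At n = 5 the blocks have lengths 10, 10, 15, 16.

ttttttttttbbbbbbbbbbhhhhhhhhhhhhhhhkkkkkkkkkkkkkkkk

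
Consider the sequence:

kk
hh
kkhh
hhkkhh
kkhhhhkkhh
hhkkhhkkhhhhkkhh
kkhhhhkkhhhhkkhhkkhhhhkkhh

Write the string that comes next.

This is a Fibonacci-style word recurrence s(k) = s(k−2)·s(k−1): e.g. kk·hh = kkhh.
The next term joins hhkkhhkkhhhhkkhh and kkhhhhkkhhhhkkhhkkhhhhkkhh.

hhkkhhkkhhhhkkhhkkhhhhkkhhhhkkhhkkhhhhkkhh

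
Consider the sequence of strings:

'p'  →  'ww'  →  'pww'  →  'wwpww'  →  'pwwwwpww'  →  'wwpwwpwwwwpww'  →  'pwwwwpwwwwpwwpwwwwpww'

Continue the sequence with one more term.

wwpwwpwwwwpwwpwwwwpwwwwpwwpwwwwpww

From term 3 onward, concatenate the second-to-last term with the last: p·ww = pww, ww·pww = wwpww, …
The next term joins wwpwwpwwwwpww and pwwwwpwwwwpwwpwwwwpww.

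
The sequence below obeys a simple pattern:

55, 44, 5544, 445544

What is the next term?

Each term (from the third on) is the two preceding terms concatenated in order: term 3 = 55·44 = 5544.
Continuing: 5544 · 445544 gives term 5.

5544445544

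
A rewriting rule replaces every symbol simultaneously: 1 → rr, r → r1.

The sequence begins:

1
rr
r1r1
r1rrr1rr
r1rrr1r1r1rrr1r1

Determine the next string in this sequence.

φ(r1rrr1r1r1rrr1r1) expands symbol-by-symbol to r1 rr r1 r1 r1 rr r1 rr r1 rr r1 r1 r1 rr r1 rr; joining the 16 pieces gives the next term.

r1rrr1r1r1rrr1rrr1rrr1r1r1rrr1rr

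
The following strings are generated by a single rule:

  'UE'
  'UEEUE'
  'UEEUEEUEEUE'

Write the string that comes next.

UEEUEEUEEUEEUEEUEEUEEUE

Each string is two copies of the previous one joined by 'E'.
One more doubling of UEEUEEUEEUE gives the answer.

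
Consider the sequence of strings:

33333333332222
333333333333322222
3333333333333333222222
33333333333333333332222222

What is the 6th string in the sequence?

3333333333333333333333333222222222

Reading off run lengths: 3 runs 10, 13, 16, 19; 2 runs 4, 5, 6, 7 — each is linear in n, where the shown terms are n = 3, 4, 5, 6.
At n = 8 the blocks have lengths 25, 9.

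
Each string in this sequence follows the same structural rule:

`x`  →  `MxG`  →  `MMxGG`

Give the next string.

Each term wraps the previous one in M on the left and G on the right.
Applying this once more to MMxGG:

MMMxGGG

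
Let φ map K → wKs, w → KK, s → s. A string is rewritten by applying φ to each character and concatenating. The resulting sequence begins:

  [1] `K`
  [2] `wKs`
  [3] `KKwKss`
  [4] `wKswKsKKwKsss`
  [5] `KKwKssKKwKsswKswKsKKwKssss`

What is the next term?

φ(KKwKssKKwKsswKswKsKKwKssss) expands symbol-by-symbol to wKs wKs KK wKs s s wKs wKs KK wKs s s KK wKs s KK wKs s wKs wKs KK wKs s s s s; joining the 26 pieces gives the next term.

wKswKsKKwKssswKswKsKKwKsssKKwKssKKwKsswKswKsKKwKsssss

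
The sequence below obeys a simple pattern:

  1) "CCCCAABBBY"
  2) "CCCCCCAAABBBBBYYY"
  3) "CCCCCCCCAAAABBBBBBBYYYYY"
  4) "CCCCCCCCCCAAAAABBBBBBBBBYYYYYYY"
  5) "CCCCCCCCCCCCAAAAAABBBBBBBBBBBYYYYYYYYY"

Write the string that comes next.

Reading off run lengths: C runs 4, 6, 8, 10, 12; A runs 2, 3, 4, 5, 6; B runs 3, 5, 7, 9, 11; Y runs 1, 3, 5, 7, 9 — each is linear in n (n = 1, 2, …).
Setting n = 6 gives 14, 7, 13, 11 characters in each block.

CCCCCCCCCCCCCCAAAAAAABBBBBBBBBBBBBYYYYYYYYYYY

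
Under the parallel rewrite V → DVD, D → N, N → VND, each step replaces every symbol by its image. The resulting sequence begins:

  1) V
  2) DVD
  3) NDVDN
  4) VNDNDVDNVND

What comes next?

DVDVNDNVNDNDVDNVNDDVDVNDN

Apply φ to VNDNDVDNVND symbol by symbol: V→DVD, N→VND, D→N, N→VND, D→N, V→DVD, D→N, N→VND, V→DVD, N→VND, D→N; joined: DVD VND N VND N DVD N VND DVD VND N.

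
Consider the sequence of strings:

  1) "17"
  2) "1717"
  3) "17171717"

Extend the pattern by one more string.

Each string is two copies of the previous one concatenated.
Doubling 17171717:

1717171717171717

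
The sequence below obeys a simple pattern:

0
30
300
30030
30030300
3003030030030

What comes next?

300303003003030030300

This is a Fibonacci-style word recurrence s(k) = s(k−1)·s(k−2): e.g. 30·0 = 300.
Continuing: 3003030030030 · 30030300 gives term 7.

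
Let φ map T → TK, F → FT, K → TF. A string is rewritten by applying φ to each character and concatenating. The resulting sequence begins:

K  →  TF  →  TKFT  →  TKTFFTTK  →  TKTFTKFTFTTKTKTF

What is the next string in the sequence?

φ(TKTFTKFTFTTKTKTF) expands symbol-by-symbol to TK TF TK FT TK TF FT TK FT TK TK TF TK TF TK FT; joining the 16 pieces gives the next term.

TKTFTKFTTKTFFTTKFTTKTKTFTKTFTKFT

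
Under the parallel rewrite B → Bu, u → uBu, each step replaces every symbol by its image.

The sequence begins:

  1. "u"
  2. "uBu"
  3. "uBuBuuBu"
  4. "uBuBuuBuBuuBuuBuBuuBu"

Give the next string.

Rewriting the 21 symbols of uBuBuuBuBuuBuuBuBuuBu one by one yields uBu Bu uBu Bu uBu uBu Bu uBu Bu uBu uBu Bu uBu uBu Bu uBu Bu uBu uBu Bu uBu; concatenated:

uBuBuuBuBuuBuuBuBuuBuBuuBuuBuBuuBuuBuBuuBuBuuBuuBuBuuBu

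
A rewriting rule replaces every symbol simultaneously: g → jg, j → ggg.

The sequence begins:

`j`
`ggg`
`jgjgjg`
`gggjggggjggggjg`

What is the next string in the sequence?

jgjgjggggjgjgjgjggggjgjgjgjggggjg

Applying the rule to each of the 15 symbols of gggjggggjggggjg gives the pieces jg jg jg ggg jg jg jg jg ggg jg jg jg jg ggg jg, which concatenate to the answer.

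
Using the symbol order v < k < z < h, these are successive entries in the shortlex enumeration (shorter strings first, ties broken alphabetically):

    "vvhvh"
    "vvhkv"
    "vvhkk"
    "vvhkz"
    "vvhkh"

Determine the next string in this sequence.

vvhzv

Find the rightmost character of vvhkh below h, bump it to the next letter, and reset everything to its right to v.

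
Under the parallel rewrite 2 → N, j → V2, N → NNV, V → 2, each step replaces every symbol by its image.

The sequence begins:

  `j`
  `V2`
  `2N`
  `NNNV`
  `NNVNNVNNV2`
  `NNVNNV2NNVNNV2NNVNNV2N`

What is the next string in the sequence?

Rewriting the 22 symbols of NNVNNV2NNVNNV2NNVNNV2N one by one yields NNV NNV 2 NNV NNV 2 N NNV NNV 2 NNV NNV 2 N NNV NNV 2 NNV NNV 2 N NNV; concatenated:

NNVNNV2NNVNNV2NNNVNNV2NNVNNV2NNNVNNV2NNVNNV2NNNV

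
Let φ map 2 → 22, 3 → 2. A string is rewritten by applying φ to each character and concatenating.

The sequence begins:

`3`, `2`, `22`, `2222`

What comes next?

22222222

Apply φ to 2222 symbol by symbol: 2→22, 2→22, 2→22, 2→22; joined: 22 22 22 22.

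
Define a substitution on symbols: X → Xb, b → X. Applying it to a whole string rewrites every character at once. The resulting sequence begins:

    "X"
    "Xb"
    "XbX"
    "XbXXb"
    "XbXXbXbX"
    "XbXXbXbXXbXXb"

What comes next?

Rewriting the 13 symbols of XbXXbXbXXbXXb one by one yields Xb X Xb Xb X Xb X Xb Xb X Xb Xb X; concatenated:

XbXXbXbXXbXXbXbXXbXbX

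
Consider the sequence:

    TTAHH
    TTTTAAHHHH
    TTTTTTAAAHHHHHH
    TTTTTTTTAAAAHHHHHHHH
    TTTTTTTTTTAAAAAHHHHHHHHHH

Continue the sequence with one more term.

Term n consists of 2n T's, followed by n A's, followed by 2n H's (n = 1, 2, …).
At n = 6 the blocks have lengths 12, 6, 12.

TTTTTTTTTTTTAAAAAAHHHHHHHHHHHH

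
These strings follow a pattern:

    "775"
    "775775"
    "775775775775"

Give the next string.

775775775775775775775775

Every step duplicates the string.
One more doubling of 775775775775 gives the answer.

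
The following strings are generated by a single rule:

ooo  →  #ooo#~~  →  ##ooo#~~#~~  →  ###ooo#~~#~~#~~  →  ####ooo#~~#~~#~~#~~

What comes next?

Each term wraps the previous one in # on the left and #~~ on the right.
One more step from ####ooo#~~#~~#~~#~~ gives the answer.

#####ooo#~~#~~#~~#~~#~~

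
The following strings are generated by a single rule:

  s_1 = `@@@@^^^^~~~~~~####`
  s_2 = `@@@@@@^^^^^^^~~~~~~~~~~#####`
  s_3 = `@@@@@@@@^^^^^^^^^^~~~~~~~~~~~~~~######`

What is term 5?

Reading off run lengths: @ runs 4, 6, 8; ^ runs 4, 7, 10; ~ runs 6, 10, 14; # runs 4, 5, 6 — each is linear in n (n = 1, 2, …).
For term 5, n = 5, so the run lengths are 12, 16, 22, 8.

@@@@@@@@@@@@^^^^^^^^^^^^^^^^~~~~~~~~~~~~~~~~~~~~~~########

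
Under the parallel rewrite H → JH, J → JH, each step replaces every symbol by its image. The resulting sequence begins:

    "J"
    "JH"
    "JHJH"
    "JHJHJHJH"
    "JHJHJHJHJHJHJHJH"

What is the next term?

JHJHJHJHJHJHJHJHJHJHJHJHJHJHJHJH

φ(JHJHJHJHJHJHJHJH) expands symbol-by-symbol to JH JH JH JH JH JH JH JH JH JH JH JH JH JH JH JH; joining the 16 pieces gives the next term.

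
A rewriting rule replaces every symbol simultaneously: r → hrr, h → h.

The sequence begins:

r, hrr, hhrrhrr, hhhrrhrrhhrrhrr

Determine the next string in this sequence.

hhhhrrhrrhhrrhrrhhhrrhrrhhrrhrr

Applying the rule to each of the 15 symbols of hhhrrhrrhhrrhrr gives the pieces h h h hrr hrr h hrr hrr h h hrr hrr h hrr hrr, which concatenate to the answer.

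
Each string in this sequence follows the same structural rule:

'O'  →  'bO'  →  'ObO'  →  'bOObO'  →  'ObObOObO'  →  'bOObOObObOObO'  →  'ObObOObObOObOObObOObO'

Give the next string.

Each term (from the third on) is the two preceding terms concatenated in order: term 3 = O·bO = ObO.
So term 8 is bOObOObObOObO·ObObOObObOObOObObOObO.

bOObOObObOObOObObOObObOObOObObOObO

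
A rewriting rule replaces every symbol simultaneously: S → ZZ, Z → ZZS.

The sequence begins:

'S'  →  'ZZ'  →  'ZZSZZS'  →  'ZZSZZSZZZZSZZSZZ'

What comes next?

Replace each of the 16 characters of ZZSZZSZZZZSZZSZZ in place — ZZS ZZS ZZ ZZS ZZS ZZ ZZS ZZS ZZS ZZS ZZ ZZS ZZS ZZ ZZS ZZS — and concatenate.

ZZSZZSZZZZSZZSZZZZSZZSZZSZZSZZZZSZZSZZZZSZZS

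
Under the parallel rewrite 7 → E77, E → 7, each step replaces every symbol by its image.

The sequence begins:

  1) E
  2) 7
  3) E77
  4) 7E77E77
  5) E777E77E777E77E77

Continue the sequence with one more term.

7E77E77E777E77E777E77E77E777E77E777E77E77

φ(E777E77E777E77E77) expands symbol-by-symbol to 7 E77 E77 E77 7 E77 E77 7 E77 E77 E77 7 E77 E77 7 E77 E77; joining the 17 pieces gives the next term.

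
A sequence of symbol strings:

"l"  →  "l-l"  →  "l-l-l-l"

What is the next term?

s(k+1) = s(k)·-·s(k) — each term doubles the last with '-' between the halves.
So the next term is two copies of l-l-l-l with '-' between the halves.

l-l-l-l-l-l-l-l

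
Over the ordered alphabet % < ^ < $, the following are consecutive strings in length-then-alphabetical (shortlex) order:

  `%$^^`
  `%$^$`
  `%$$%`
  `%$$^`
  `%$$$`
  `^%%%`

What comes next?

Find the rightmost character of ^%%% below $, bump it to the next letter, and reset everything to its right to %.

^%%^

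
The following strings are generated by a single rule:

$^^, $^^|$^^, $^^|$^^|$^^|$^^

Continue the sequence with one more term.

s(k+1) = s(k)·|·s(k) — each term doubles the last with '|' between the halves.
So the next term is two copies of $^^|$^^|$^^|$^^ with '|' between the halves.

$^^|$^^|$^^|$^^|$^^|$^^|$^^|$^^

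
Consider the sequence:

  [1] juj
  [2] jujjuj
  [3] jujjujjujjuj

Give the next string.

jujjujjujjujjujjujjujjuj

Each string is two copies of the previous one concatenated.
One more doubling of jujjujjujjuj gives the answer.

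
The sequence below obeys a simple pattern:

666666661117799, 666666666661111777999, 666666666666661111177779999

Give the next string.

The n-th term is 3n-1 6's then n 1's then n-1 7's then n-1 9's, where the shown terms are n = 3, 4, 5.
Setting n = 6 gives 17, 6, 5, 5 characters in each block.

666666666666666661111117777799999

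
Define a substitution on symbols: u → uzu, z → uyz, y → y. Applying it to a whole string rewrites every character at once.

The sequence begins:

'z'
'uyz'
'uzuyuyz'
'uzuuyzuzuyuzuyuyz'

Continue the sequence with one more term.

Rewriting the 17 symbols of uzuuyzuzuyuzuyuyz one by one yields uzu uyz uzu uzu y uyz uzu uyz uzu y uzu uyz uzu y uzu y uyz; concatenated:

uzuuyzuzuuzuyuyzuzuuyzuzuyuzuuyzuzuyuzuyuyz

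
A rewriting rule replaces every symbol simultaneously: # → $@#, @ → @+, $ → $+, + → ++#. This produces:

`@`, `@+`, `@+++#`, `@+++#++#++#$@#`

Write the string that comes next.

Replace each of the 14 characters of @+++#++#++#$@# in place — @+ ++# ++# ++# $@# ++# ++# $@# ++# ++# $@# $+ @+ $@# — and concatenate.

@+++#++#++#$@#++#++#$@#++#++#$@#$+@+$@#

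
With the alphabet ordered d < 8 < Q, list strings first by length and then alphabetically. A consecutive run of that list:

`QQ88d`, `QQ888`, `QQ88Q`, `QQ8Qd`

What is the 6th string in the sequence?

Continuing the enumeration 2 steps past QQ8Qd: QQ8Qd → QQ8Q8 → (answer).

QQ8QQ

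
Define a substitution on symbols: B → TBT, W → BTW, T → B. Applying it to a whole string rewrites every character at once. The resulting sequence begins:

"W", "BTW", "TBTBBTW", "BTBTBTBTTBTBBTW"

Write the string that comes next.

Rewriting the 15 symbols of BTBTBTBTTBTBBTW one by one yields TBT B TBT B TBT B TBT B B TBT B TBT TBT B BTW; concatenated:

TBTBTBTBTBTBTBTBBTBTBTBTTBTBBTW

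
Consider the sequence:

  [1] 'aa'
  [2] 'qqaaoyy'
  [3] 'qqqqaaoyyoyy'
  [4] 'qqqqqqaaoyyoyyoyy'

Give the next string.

s(k+1) = qq·s(k)·oyy, so each term gains qq as a prefix and oyy as a suffix.
One more step from qqqqqqaaoyyoyyoyy gives the answer.

qqqqqqqqaaoyyoyyoyyoyy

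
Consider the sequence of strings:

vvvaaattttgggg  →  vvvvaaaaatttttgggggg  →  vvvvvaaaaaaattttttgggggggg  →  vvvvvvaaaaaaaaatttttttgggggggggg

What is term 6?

Reading off run lengths: v runs 3, 4, 5, 6; a runs 3, 5, 7, 9; t runs 4, 5, 6, 7; g runs 4, 6, 8, 10 — each is linear in n, where the shown terms are n = 2, 3, 4, 5.
At n = 7 the blocks have lengths 8, 13, 9, 14.

vvvvvvvvaaaaaaaaaaaaatttttttttgggggggggggggg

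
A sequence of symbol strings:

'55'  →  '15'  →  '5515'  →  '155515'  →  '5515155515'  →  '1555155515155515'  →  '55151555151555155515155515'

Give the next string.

155515551515551555151555151555155515155515

This is a Fibonacci-style word recurrence s(k) = s(k−2)·s(k−1): e.g. 55·15 = 5515.
So term 8 is 1555155515155515·55151555151555155515155515.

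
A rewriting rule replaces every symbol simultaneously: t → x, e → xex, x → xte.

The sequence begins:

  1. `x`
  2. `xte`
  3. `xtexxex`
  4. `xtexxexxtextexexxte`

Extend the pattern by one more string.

xtexxexxtextexexxtextexxexxtexxexxtexexxtextexxex

φ(xtexxexxtextexexxte) expands symbol-by-symbol to xte x xex xte xte xex xte xte x xex xte x xex xte xex xte xte x xex; joining the 19 pieces gives the next term.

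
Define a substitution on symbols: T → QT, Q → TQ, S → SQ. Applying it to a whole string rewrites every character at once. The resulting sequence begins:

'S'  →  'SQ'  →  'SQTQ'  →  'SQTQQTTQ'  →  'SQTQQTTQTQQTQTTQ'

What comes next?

φ(SQTQQTTQTQQTQTTQ) expands symbol-by-symbol to SQ TQ QT TQ TQ QT QT TQ QT TQ TQ QT TQ QT QT TQ; joining the 16 pieces gives the next term.

SQTQQTTQTQQTQTTQQTTQTQQTTQQTQTTQ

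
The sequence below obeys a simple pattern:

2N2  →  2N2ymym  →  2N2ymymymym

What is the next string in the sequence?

Every step adds ymym to the end: s(k+1) = s(k)·ymym.
Applying this once more to 2N2ymymymym:

2N2ymymymymymym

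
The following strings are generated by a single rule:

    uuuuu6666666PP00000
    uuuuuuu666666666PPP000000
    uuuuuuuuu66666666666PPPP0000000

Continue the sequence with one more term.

The n-th term is 2n+1 u's then 2n+3 6's then n P's then n+3 0's, where the shown terms are n = 2, 3, 4.
At n = 5 the blocks have lengths 11, 13, 5, 8.

uuuuuuuuuuu6666666666666PPPPP00000000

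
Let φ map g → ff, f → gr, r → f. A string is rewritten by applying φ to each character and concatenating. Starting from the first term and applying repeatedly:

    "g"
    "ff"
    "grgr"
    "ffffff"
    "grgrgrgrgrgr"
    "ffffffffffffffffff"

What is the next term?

grgrgrgrgrgrgrgrgrgrgrgrgrgrgrgrgrgr

φ(ffffffffffffffffff) expands symbol-by-symbol to gr gr gr gr gr gr gr gr gr gr gr gr gr gr gr gr gr gr; joining the 18 pieces gives the next term.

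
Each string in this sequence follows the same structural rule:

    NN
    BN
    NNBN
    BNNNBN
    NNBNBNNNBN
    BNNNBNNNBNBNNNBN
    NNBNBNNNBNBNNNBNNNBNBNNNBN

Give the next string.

BNNNBNNNBNBNNNBNNNBNBNNNBNBNNNBNNNBNBNNNBN

Each term (from the third on) is the two preceding terms concatenated in order: term 3 = NN·BN = NNBN.
The next term joins BNNNBNNNBNBNNNBN and NNBNBNNNBNBNNNBNNNBNBNNNBN.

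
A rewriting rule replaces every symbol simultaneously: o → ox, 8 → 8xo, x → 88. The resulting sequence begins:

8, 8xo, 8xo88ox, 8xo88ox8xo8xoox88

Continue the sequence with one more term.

Applying the rule to each of the 17 symbols of 8xo88ox8xo8xoox88 gives the pieces 8xo 88 ox 8xo 8xo ox 88 8xo 88 ox 8xo 88 ox ox 88 8xo 8xo, which concatenate to the answer.

8xo88ox8xo8xoox888xo88ox8xo88oxox888xo8xo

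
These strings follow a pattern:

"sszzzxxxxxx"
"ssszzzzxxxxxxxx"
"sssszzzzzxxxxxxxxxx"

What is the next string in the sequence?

ssssszzzzzzxxxxxxxxxxxx

Reading off run lengths: s runs 2, 3, 4; z runs 3, 4, 5; x runs 6, 8, 10 — each is linear in n, where the shown terms are n = 3, 4, 5.
At n = 6 the blocks have lengths 5, 6, 12.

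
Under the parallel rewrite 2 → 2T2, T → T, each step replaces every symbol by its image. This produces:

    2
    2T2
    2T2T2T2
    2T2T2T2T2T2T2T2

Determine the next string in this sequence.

2T2T2T2T2T2T2T2T2T2T2T2T2T2T2T2

Applying the rule to each of the 15 symbols of 2T2T2T2T2T2T2T2 gives the pieces 2T2 T 2T2 T 2T2 T 2T2 T 2T2 T 2T2 T 2T2 T 2T2, which concatenate to the answer.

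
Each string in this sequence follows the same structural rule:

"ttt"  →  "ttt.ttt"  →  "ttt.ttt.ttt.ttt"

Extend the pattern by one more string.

s(k+1) = s(k)·.·s(k) — each term doubles the last with '.' between the halves.
So the next term is two copies of ttt.ttt.ttt.ttt with '.' between the halves.

ttt.ttt.ttt.ttt.ttt.ttt.ttt.ttt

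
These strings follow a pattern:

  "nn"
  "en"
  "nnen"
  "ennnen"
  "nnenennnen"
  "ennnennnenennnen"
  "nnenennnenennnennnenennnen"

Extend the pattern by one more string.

ennnennnenennnennnenennnenennnennnenennnen

Each term (from the third on) is the two preceding terms concatenated in order: term 3 = nn·en = nnen.
So term 8 is ennnennnenennnen·nnenennnenennnennnenennnen.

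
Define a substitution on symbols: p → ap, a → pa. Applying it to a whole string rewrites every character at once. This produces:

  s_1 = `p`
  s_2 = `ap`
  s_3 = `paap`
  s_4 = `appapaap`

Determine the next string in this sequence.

paapappaappapaap

Rewriting each symbol of appapaap: a→pa, p→ap, p→ap, a→pa, p→ap, a→pa, a→pa, p→ap, which concatenates to pa ap ap pa ap pa pa ap.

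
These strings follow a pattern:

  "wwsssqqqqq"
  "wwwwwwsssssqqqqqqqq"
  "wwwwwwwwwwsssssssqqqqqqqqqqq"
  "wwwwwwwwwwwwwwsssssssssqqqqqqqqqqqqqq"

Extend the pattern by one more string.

Reading off run lengths: w runs 2, 6, 10, 14; s runs 3, 5, 7, 9; q runs 5, 8, 11, 14 — each is linear in n (n = 1, 2, …).
Setting n = 5 gives 18, 11, 17 characters in each block.

wwwwwwwwwwwwwwwwwwsssssssssssqqqqqqqqqqqqqqqqq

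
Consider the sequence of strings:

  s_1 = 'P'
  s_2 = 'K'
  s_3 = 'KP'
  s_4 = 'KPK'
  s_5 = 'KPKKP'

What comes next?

This is a Fibonacci-style word recurrence s(k) = s(k−1)·s(k−2): e.g. K·P = KP.
So term 6 is KPKKP·KPK.

KPKKPKPK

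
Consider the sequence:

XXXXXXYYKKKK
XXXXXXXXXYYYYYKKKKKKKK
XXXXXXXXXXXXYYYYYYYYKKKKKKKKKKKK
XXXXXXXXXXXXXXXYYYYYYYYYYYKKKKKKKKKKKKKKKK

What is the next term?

The n-th term is 3n+3 X's then 3n-1 Y's then 4n K's (n = 1, 2, …).
Setting n = 5 gives 18, 14, 20 characters in each block.

XXXXXXXXXXXXXXXXXXYYYYYYYYYYYYYYKKKKKKKKKKKKKKKKKKKK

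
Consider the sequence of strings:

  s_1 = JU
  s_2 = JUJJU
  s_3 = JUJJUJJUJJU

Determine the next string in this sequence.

JUJJUJJUJJUJJUJJUJJUJJU

Every step duplicates the string with 'J' between the halves.
One more doubling of JUJJUJJUJJU gives the answer.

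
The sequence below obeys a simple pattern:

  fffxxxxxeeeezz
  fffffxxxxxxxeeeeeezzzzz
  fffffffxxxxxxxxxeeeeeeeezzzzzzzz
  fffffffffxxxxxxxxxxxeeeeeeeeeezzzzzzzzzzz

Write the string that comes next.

fffffffffffxxxxxxxxxxxxxeeeeeeeeeeeezzzzzzzzzzzzzz

Term n consists of 2n+1 f's, followed by 2n+3 x's, followed by 2n+2 e's, followed by 3n-1 z's (n = 1, 2, …).
For the next term, n = 5, so the run lengths are 11, 13, 12, 14.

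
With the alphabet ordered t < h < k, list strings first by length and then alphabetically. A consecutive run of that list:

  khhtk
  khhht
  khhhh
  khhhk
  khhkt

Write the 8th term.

khktt

Continuing the enumeration 3 steps past khhkt: khhkt → khhkh → khhkk → (answer).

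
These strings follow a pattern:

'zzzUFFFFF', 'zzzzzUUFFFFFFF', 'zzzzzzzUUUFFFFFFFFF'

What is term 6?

zzzzzzzzzzzzzUUUUUUFFFFFFFFFFFFFFF

The n-th term is 2n+1 z's then n U's then 2n+3 F's (n = 1, 2, …).
Setting n = 6 gives 13, 6, 15 characters in each block.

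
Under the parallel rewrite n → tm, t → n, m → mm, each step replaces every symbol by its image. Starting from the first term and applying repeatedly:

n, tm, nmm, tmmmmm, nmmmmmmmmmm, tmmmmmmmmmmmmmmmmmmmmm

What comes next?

nmmmmmmmmmmmmmmmmmmmmmmmmmmmmmmmmmmmmmmmmmm

Replace each of the 22 characters of tmmmmmmmmmmmmmmmmmmmmm in place — n mm mm mm mm mm mm mm mm mm mm mm mm mm mm mm mm mm mm mm mm mm — and concatenate.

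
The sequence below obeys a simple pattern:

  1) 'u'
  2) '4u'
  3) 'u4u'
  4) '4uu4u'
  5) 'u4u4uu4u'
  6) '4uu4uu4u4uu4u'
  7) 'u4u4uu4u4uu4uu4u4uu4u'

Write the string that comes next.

4uu4uu4u4uu4uu4u4uu4u4uu4uu4u4uu4u

Each term (from the third on) is the two preceding terms concatenated in order: term 3 = u·4u = u4u.
So term 8 is 4uu4uu4u4uu4u·u4u4uu4u4uu4uu4u4uu4u.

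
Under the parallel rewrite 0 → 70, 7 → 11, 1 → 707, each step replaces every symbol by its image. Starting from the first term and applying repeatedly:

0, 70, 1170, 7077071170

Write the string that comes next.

1170111170117077071170

Apply φ to 7077071170 symbol by symbol: 7→11, 0→70, 7→11, 7→11, 0→70, 7→11, 1→707, 1→707, 7→11, 0→70; joined: 11 70 11 11 70 11 707 707 11 70.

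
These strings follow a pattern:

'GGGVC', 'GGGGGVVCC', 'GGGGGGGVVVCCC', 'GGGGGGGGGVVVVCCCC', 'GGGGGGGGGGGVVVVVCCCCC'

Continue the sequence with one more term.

GGGGGGGGGGGGGVVVVVVCCCCCC

The n-th term is 2n+1 G's then n V's then n C's (n = 1, 2, …).
Setting n = 6 gives 13, 6, 6 characters in each block.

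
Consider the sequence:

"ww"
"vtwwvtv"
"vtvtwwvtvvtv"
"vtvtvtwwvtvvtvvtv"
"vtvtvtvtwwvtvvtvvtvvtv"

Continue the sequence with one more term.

vtvtvtvtvtwwvtvvtvvtvvtvvtv

s(k+1) = vt·s(k)·vtv, so each term gains vt as a prefix and vtv as a suffix.
One more step from vtvtvtvtwwvtvvtvvtvvtv gives the answer.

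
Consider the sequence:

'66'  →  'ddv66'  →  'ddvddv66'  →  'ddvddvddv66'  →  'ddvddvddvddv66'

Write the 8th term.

ddvddvddvddvddvddvddv66

Each term is the previous one with ddv prepended.
From ddvddvddvddv66, 3 further steps: ddvddvddvddv66 → ddvddvddvddvddv66 → ddvddvddvddvddvddv66 → (answer).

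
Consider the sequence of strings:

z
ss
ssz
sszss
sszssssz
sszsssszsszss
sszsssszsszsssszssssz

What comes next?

This is a Fibonacci-style word recurrence s(k) = s(k−1)·s(k−2): e.g. ss·z = ssz.
The next term joins sszsssszsszsssszssssz and sszsssszsszss.

sszsssszsszsssszsssszsszsssszsszss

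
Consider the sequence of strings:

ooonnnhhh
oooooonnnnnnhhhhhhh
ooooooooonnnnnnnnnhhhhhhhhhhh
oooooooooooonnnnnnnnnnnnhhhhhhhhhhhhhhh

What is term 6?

oooooooooooooooooonnnnnnnnnnnnnnnnnnhhhhhhhhhhhhhhhhhhhhhhh

Term n consists of 3n o's, followed by 3n n's, followed by 4n-1 h's (n = 1, 2, …).
For term 6, n = 6, so the run lengths are 18, 18, 23.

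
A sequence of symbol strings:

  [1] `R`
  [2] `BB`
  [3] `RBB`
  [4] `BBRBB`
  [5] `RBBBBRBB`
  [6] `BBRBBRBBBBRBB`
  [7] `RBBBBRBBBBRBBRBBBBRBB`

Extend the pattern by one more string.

BBRBBRBBBBRBBRBBBBRBBBBRBBRBBBBRBB

Each term (from the third on) is the two preceding terms concatenated in order: term 3 = R·BB = RBB.
The next term joins BBRBBRBBBBRBB and RBBBBRBBBBRBBRBBBBRBB.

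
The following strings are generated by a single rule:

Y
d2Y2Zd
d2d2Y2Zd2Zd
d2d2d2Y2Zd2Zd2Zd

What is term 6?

d2d2d2d2d2Y2Zd2Zd2Zd2Zd2Zd

s(k+1) = d2·s(k)·2Zd, so each term gains d2 as a prefix and 2Zd as a suffix.
From d2d2d2Y2Zd2Zd2Zd, 2 further steps: d2d2d2Y2Zd2Zd2Zd → d2d2d2d2Y2Zd2Zd2Zd2Zd → (answer).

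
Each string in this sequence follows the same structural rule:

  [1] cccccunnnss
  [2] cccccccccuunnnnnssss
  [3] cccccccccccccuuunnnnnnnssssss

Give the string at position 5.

Term n consists of 4n+1 c's, followed by n u's, followed by 2n+1 n's, followed by 2n s's (n = 1, 2, …).
At n = 5 the blocks have lengths 21, 5, 11, 10.

cccccccccccccccccccccuuuuunnnnnnnnnnnssssssssss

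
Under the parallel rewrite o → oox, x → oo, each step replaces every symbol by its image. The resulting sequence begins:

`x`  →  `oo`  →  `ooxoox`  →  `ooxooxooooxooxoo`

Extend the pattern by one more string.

φ(ooxooxooooxooxoo) expands symbol-by-symbol to oox oox oo oox oox oo oox oox oox oox oo oox oox oo oox oox; joining the 16 pieces gives the next term.

ooxooxooooxooxooooxooxooxooxooooxooxooooxoox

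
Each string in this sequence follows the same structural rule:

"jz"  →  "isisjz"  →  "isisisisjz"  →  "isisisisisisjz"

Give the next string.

Every step adds isis at the front: s(k+1) = isis·s(k).
One more step from isisisisisisjz gives the answer.

isisisisisisisisjz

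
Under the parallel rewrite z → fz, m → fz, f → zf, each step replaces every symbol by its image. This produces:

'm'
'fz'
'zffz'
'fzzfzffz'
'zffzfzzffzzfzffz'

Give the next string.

fzzfzffzzffzfzzfzffzfzzffzzfzffz

Applying the rule to each of the 16 symbols of zffzfzzffzzfzffz gives the pieces fz zf zf fz zf fz fz zf zf fz fz zf fz zf zf fz, which concatenate to the answer.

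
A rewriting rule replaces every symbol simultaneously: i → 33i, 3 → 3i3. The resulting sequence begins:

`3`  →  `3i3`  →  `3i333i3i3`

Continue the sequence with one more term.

3i333i3i33i33i333i3i333i3i3

Rewriting each symbol of 3i333i3i3: 3→3i3, i→33i, 3→3i3, 3→3i3, 3→3i3, i→33i, 3→3i3, i→33i, 3→3i3, which concatenates to 3i3 33i 3i3 3i3 3i3 33i 3i3 33i 3i3.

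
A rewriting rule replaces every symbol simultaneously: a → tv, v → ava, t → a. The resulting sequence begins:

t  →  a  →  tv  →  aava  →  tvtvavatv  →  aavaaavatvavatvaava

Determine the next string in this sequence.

tvtvavatvtvtvavatvaavatvavatvaavatvtvavatv

Replace each of the 19 characters of aavaaavatvavatvaava in place — tv tv ava tv tv tv ava tv a ava tv ava tv a ava tv tv ava tv — and concatenate.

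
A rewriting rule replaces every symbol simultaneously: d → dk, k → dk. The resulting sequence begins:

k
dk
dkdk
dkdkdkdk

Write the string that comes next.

Expanding dkdkdkdk: d→dk, k→dk, d→dk, k→dk, d→dk, k→dk, d→dk, k→dk. Concatenated: dk dk dk dk dk dk dk dk.

dkdkdkdkdkdkdkdk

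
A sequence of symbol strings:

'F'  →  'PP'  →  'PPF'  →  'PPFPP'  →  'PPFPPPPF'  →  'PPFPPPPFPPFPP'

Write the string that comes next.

PPFPPPPFPPFPPPPFPPPPF

Each term (from the third on) is the previous term followed by the one before it: term 3 = PP·F = PPF.
So term 7 is PPFPPPPFPPFPP·PPFPPPPF.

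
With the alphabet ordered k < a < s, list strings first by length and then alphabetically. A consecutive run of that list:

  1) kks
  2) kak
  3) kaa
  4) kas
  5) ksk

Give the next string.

Treat ksk as a base-3 numeral over the given alphabet and add one, carrying through any trailing s's.

ksa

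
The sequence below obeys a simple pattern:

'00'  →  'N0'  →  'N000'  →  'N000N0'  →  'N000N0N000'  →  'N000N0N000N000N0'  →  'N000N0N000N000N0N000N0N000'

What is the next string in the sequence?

Each term (from the third on) is the previous term followed by the one before it: term 3 = N0·00 = N000.
Continuing: N000N0N000N000N0N000N0N000 · N000N0N000N000N0 gives term 8.

N000N0N000N000N0N000N0N000N000N0N000N000N0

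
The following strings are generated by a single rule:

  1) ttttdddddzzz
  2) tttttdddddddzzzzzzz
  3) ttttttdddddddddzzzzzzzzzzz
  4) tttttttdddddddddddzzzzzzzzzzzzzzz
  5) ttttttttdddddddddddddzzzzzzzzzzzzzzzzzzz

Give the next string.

tttttttttdddddddddddddddzzzzzzzzzzzzzzzzzzzzzzz

Term n consists of n+3 t's, followed by 2n+3 d's, followed by 4n-1 z's (n = 1, 2, …).
At n = 6 the blocks have lengths 9, 15, 23.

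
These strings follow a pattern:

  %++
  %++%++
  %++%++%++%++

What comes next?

%++%++%++%++%++%++%++%++

Every step duplicates the string.
One more doubling of %++%++%++%++ gives the answer.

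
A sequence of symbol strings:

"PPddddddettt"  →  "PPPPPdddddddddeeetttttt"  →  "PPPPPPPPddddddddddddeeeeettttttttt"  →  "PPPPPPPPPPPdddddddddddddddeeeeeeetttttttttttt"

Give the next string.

PPPPPPPPPPPPPPddddddddddddddddddeeeeeeeeettttttttttttttt

Reading off run lengths: P runs 2, 5, 8, 11; d runs 6, 9, 12, 15; e runs 1, 3, 5, 7; t runs 3, 6, 9, 12 — each is linear in n (n = 1, 2, …).
For the next term, n = 5, so the run lengths are 14, 18, 9, 15.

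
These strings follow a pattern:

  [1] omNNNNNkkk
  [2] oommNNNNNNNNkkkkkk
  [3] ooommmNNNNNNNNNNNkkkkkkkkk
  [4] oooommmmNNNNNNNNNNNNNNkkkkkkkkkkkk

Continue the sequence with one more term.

The n-th term is n o's then n m's then 3n+2 N's then 3n k's (n = 1, 2, …).
Setting n = 5 gives 5, 5, 17, 15 characters in each block.

ooooommmmmNNNNNNNNNNNNNNNNNkkkkkkkkkkkkkkk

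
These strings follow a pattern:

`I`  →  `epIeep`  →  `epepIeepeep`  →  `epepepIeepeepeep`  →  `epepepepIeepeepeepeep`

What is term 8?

Every step adds ep to the front and eep to the end of the previous string.
From epepepepIeepeepeepeep, 3 further steps: epepepepIeepeepeepeep → epepepepepIeepeepeepeepeep → epepepepepepIeepeepeepeepeepeep → (answer).

epepepepepepepIeepeepeepeepeepeepeep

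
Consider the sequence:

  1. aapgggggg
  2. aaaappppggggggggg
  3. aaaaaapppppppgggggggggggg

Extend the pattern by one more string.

aaaaaaaappppppppppggggggggggggggg

Reading off run lengths: a runs 2, 4, 6; p runs 1, 4, 7; g runs 6, 9, 12 — each is linear in n (n = 1, 2, …).
At n = 4 the blocks have lengths 8, 10, 15.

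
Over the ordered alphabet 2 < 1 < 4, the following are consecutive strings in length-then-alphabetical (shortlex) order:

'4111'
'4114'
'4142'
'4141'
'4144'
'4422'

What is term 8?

4424

Stepping forward 2 times from 4422: 4422 → 4421, then the target.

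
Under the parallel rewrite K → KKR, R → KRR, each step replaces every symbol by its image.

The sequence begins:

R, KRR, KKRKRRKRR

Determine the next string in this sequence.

KKRKKRKRRKKRKRRKRRKKRKRRKRR

Rewriting each symbol of KKRKRRKRR: K→KKR, K→KKR, R→KRR, K→KKR, R→KRR, R→KRR, K→KKR, R→KRR, R→KRR, which concatenates to KKR KKR KRR KKR KRR KRR KKR KRR KRR.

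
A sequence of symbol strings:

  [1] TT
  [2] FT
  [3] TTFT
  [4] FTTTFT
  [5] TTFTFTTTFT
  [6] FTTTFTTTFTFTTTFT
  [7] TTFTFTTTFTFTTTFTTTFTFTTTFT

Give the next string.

FTTTFTTTFTFTTTFTTTFTFTTTFTFTTTFTTTFTFTTTFT

From term 3 onward, concatenate the second-to-last term with the last: TT·FT = TTFT, FT·TTFT = FTTTFT, …
The next term joins FTTTFTTTFTFTTTFT and TTFTFTTTFTFTTTFTTTFTFTTTFT.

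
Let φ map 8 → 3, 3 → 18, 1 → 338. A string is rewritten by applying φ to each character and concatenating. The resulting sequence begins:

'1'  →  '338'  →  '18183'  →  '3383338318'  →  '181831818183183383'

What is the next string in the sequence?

Applying the rule to each of the 18 symbols of 181831818183183383 gives the pieces 338 3 338 3 18 338 3 338 3 338 3 18 338 3 18 18 3 18, which concatenate to the answer.

33833383183383338333831833831818318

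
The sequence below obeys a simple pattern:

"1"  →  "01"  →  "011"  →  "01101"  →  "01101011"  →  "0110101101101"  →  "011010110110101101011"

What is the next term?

This is a Fibonacci-style word recurrence s(k) = s(k−1)·s(k−2): e.g. 01·1 = 011.
So term 8 is 011010110110101101011·0110101101101.

0110101101101011010110110101101101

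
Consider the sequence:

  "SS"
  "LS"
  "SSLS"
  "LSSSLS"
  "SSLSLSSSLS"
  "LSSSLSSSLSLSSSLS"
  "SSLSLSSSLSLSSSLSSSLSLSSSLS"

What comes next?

From term 3 onward, concatenate the second-to-last term with the last: SS·LS = SSLS, LS·SSLS = LSSSLS, …
So term 8 is LSSSLSSSLSLSSSLS·SSLSLSSSLSLSSSLSSSLSLSSSLS.

LSSSLSSSLSLSSSLSSSLSLSSSLSLSSSLSSSLSLSSSLS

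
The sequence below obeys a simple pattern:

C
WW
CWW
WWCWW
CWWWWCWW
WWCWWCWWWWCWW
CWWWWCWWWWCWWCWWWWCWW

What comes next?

This is a Fibonacci-style word recurrence s(k) = s(k−2)·s(k−1): e.g. C·WW = CWW.
So term 8 is WWCWWCWWWWCWW·CWWWWCWWWWCWWCWWWWCWW.

WWCWWCWWWWCWWCWWWWCWWWWCWWCWWWWCWW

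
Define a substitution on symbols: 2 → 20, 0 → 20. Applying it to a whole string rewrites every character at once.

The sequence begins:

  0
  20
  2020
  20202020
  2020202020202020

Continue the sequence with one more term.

Rewriting the 16 symbols of 2020202020202020 one by one yields 20 20 20 20 20 20 20 20 20 20 20 20 20 20 20 20; concatenated:

20202020202020202020202020202020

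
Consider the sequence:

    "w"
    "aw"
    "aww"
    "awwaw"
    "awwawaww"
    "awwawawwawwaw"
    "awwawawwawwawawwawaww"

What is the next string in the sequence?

awwawawwawwawawwawawwawwawawwawwaw

This is a Fibonacci-style word recurrence s(k) = s(k−1)·s(k−2): e.g. aw·w = aww.
The next term joins awwawawwawwawawwawaww and awwawawwawwaw.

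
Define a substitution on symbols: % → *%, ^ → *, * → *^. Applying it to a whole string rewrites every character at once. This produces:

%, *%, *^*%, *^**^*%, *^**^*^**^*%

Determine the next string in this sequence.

*^**^*^**^**^*^**^*%

Apply φ to *^**^*^**^*% symbol by symbol: *→*^, ^→*, *→*^, *→*^, ^→*, *→*^, ^→*, *→*^, *→*^, ^→*, *→*^, %→*%; joined: *^ * *^ *^ * *^ * *^ *^ * *^ *%.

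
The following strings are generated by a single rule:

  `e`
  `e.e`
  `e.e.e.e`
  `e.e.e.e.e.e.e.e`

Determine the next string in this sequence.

Each string is two copies of the previous one joined by '.'.
Doubling e.e.e.e.e.e.e.e with '.' between the halves:

e.e.e.e.e.e.e.e.e.e.e.e.e.e.e.e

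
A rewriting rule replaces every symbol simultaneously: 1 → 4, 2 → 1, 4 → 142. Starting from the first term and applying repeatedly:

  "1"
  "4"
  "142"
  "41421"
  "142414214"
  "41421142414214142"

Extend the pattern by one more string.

φ(41421142414214142) expands symbol-by-symbol to 142 4 142 1 4 4 142 1 142 4 142 1 4 142 4 142 1; joining the 17 pieces gives the next term.

1424142144142114241421414241421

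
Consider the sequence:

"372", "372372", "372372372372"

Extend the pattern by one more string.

Every step duplicates the string.
Doubling 372372372372:

372372372372372372372372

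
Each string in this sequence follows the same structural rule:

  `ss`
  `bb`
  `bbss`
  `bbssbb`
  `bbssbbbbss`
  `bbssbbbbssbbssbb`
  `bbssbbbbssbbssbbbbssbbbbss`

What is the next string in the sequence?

This is a Fibonacci-style word recurrence s(k) = s(k−1)·s(k−2): e.g. bb·ss = bbss.
The next term joins bbssbbbbssbbssbbbbssbbbbss and bbssbbbbssbbssbb.

bbssbbbbssbbssbbbbssbbbbssbbssbbbbssbbssbb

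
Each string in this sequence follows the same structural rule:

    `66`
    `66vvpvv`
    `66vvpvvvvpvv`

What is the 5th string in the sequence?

66vvpvvvvpvvvvpvvvvpvv

Each term is the previous one with vvpvv appended.
From 66vvpvvvvpvv, 2 further steps: 66vvpvvvvpvv → 66vvpvvvvpvvvvpvv → (answer).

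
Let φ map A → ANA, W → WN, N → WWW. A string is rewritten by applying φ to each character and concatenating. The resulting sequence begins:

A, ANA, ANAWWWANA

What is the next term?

Expanding ANAWWWANA: A→ANA, N→WWW, A→ANA, W→WN, W→WN, W→WN, A→ANA, N→WWW, A→ANA. Concatenated: ANA WWW ANA WN WN WN ANA WWW ANA.

ANAWWWANAWNWNWNANAWWWANA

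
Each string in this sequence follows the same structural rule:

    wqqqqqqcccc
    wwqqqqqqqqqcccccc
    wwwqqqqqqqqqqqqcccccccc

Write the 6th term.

Reading off run lengths: w runs 1, 2, 3; q runs 6, 9, 12; c runs 4, 6, 8 — each is linear in n, where the shown terms are n = 2, 3, 4.
At n = 7 the blocks have lengths 6, 21, 14.

wwwwwwqqqqqqqqqqqqqqqqqqqqqcccccccccccccc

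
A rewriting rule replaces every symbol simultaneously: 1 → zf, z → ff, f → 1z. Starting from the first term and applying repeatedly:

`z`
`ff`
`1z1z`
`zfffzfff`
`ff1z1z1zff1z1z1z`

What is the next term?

Applying the rule to each of the 16 symbols of ff1z1z1zff1z1z1z gives the pieces 1z 1z zf ff zf ff zf ff 1z 1z zf ff zf ff zf ff, which concatenate to the answer.

1z1zzfffzfffzfff1z1zzfffzfffzfff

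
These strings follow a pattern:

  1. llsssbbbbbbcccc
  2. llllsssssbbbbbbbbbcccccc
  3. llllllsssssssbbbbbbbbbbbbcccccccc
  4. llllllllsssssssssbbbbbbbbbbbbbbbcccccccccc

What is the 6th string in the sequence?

Term n consists of 2n-2 l's, followed by 2n-1 s's, followed by 3n b's, followed by 2n c's, where the shown terms are n = 2, 3, 4, 5.
For term 6, n = 7, so the run lengths are 12, 13, 21, 14.

llllllllllllsssssssssssssbbbbbbbbbbbbbbbbbbbbbcccccccccccccc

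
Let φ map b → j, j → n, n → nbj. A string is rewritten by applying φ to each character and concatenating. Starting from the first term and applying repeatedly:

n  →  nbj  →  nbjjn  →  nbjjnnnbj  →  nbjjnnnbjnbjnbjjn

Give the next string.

Rewriting the 17 symbols of nbjjnnnbjnbjnbjjn one by one yields nbj j n n nbj nbj nbj j n nbj j n nbj j n n nbj; concatenated:

nbjjnnnbjnbjnbjjnnbjjnnbjjnnnbj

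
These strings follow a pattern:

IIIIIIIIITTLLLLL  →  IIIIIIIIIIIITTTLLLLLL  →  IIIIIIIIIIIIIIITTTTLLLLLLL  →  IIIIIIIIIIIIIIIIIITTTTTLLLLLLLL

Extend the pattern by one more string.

Each string has the form I^{3n+3} T^{n} L^{n+3}, where the shown terms are n = 2, 3, 4, 5.
Setting n = 6 gives 21, 6, 9 characters in each block.

IIIIIIIIIIIIIIIIIIIIITTTTTTLLLLLLLLL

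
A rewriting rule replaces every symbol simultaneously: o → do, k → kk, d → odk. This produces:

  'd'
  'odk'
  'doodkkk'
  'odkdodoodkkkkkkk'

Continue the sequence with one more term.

doodkkkodkdoodkdodoodkkkkkkkkkkkkkkk

φ(odkdodoodkkkkkkk) expands symbol-by-symbol to do odk kk odk do odk do do odk kk kk kk kk kk kk kk; joining the 16 pieces gives the next term.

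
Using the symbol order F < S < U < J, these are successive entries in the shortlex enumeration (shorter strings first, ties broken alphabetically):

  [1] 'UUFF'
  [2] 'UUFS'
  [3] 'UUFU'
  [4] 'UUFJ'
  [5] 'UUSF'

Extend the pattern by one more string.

The successor of UUSF increments the rightmost position that isn't already J and resets every position after it to F.

UUSS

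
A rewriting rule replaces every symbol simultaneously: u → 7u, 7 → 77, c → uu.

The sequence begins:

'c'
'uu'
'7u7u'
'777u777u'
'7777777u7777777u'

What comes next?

Rewriting the 16 symbols of 7777777u7777777u one by one yields 77 77 77 77 77 77 77 7u 77 77 77 77 77 77 77 7u; concatenated:

777777777777777u777777777777777u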